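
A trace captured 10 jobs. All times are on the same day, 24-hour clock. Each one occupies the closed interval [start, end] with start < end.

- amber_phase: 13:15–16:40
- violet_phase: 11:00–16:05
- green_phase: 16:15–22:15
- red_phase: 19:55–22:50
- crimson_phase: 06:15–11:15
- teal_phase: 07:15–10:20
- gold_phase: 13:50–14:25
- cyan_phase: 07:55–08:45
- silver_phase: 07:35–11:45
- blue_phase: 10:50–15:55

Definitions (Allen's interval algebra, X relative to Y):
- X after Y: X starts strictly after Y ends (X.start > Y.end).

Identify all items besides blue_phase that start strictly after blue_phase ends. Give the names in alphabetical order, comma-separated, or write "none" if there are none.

Target blue_phase = [10:50, 15:55].
amber_phase [13:15, 16:40] → overlapped-by → no.
crimson_phase [06:15, 11:15] → overlaps → no.
cyan_phase [07:55, 08:45] → before → no.
gold_phase [13:50, 14:25] → during → no.
green_phase [16:15, 22:15] → after → yes.
red_phase [19:55, 22:50] → after → yes.
silver_phase [07:35, 11:45] → overlaps → no.
teal_phase [07:15, 10:20] → before → no.
violet_phase [11:00, 16:05] → overlapped-by → no.
Result: green_phase, red_phase.

green_phase, red_phase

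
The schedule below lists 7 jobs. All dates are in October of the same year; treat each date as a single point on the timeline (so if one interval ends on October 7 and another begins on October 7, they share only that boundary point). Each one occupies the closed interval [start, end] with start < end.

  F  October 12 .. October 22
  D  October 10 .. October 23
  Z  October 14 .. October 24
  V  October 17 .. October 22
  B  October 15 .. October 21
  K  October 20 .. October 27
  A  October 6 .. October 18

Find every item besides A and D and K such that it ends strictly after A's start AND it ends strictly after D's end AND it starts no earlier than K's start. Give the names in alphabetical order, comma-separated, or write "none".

Conditions: its end is strictly after A's start (X.end > October 6) AND its end is strictly after D's end (X.end > October 23) AND its start is no earlier than K's start (X.start >= October 20).
B: end October 21 > October 6? ✓; end October 21 > October 23? ✗; start October 15 >= October 20? ✗ → no.
F: end October 22 > October 6? ✓; end October 22 > October 23? ✗; start October 12 >= October 20? ✗ → no.
V: end October 22 > October 6? ✓; end October 22 > October 23? ✗; start October 17 >= October 20? ✗ → no.
Z: end October 24 > October 6? ✓; end October 24 > October 23? ✓; start October 14 >= October 20? ✗ → no.
Result: none.

none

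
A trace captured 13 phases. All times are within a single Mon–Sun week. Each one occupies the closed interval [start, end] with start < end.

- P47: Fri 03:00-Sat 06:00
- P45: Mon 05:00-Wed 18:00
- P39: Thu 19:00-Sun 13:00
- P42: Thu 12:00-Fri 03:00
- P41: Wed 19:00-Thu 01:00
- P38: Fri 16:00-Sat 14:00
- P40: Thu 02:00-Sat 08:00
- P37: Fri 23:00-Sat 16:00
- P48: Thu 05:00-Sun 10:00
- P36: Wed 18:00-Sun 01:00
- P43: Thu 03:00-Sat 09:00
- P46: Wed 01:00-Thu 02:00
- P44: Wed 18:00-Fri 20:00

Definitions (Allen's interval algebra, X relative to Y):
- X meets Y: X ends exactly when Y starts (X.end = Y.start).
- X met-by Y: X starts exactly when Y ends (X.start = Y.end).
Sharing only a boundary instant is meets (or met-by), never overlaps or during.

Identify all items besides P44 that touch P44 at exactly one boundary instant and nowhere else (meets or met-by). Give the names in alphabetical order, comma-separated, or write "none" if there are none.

Target P44 = [Wed 18:00, Fri 20:00].
P36 [Wed 18:00, Sun 01:00] → started-by → no.
P37 [Fri 23:00, Sat 16:00] → after → no.
P38 [Fri 16:00, Sat 14:00] → overlapped-by → no.
P39 [Thu 19:00, Sun 13:00] → overlapped-by → no.
P40 [Thu 02:00, Sat 08:00] → overlapped-by → no.
P41 [Wed 19:00, Thu 01:00] → during → no.
P42 [Thu 12:00, Fri 03:00] → during → no.
P43 [Thu 03:00, Sat 09:00] → overlapped-by → no.
P45 [Mon 05:00, Wed 18:00] → meets → yes.
P46 [Wed 01:00, Thu 02:00] → overlaps → no.
P47 [Fri 03:00, Sat 06:00] → overlapped-by → no.
P48 [Thu 05:00, Sun 10:00] → overlapped-by → no.
Result: P45.

P45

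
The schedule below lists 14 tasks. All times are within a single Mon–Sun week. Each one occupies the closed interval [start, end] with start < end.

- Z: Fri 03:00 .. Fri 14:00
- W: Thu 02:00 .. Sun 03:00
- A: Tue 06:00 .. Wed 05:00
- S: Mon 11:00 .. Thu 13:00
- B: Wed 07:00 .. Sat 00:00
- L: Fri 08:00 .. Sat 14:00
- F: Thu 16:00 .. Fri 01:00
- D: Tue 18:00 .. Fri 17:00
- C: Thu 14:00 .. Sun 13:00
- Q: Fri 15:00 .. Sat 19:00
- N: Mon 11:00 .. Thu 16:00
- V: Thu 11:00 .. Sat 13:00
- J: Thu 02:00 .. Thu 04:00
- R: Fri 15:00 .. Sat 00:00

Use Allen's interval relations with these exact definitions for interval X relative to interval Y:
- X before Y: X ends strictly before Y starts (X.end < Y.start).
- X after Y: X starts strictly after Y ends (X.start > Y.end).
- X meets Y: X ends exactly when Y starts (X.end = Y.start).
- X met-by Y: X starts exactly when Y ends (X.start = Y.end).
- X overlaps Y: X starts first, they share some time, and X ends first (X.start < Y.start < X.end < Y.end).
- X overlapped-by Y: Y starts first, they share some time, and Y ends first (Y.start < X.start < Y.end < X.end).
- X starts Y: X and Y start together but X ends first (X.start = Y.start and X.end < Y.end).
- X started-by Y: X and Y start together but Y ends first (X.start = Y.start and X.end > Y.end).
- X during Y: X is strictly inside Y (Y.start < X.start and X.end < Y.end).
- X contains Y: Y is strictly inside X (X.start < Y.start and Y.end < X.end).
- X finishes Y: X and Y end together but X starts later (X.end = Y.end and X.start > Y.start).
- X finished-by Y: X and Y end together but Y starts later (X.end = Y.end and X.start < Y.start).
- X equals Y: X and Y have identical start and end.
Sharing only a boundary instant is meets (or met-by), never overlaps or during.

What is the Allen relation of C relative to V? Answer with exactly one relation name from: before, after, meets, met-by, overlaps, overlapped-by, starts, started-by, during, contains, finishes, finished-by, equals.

C = [Thu 14:00, Sun 13:00]; V = [Thu 11:00, Sat 13:00].
Compare endpoints: C.start > V.start, C.start < V.end, C.end > V.start, C.end > V.end.
That pattern is 'overlapped-by'.

overlapped-by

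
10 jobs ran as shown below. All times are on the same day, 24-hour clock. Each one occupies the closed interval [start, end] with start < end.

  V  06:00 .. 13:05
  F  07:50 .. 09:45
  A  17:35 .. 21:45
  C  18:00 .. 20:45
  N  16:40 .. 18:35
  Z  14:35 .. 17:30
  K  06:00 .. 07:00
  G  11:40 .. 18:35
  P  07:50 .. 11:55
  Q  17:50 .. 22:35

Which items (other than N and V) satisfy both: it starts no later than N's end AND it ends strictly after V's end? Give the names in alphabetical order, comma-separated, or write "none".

A, C, G, Q, Z

Conditions: its start is no later than N's end (X.start <= 18:35) AND its end is strictly after V's end (X.end > 13:05).
A: start 17:35 <= 18:35? ✓; end 21:45 > 13:05? ✓ → yes.
C: start 18:00 <= 18:35? ✓; end 20:45 > 13:05? ✓ → yes.
F: start 07:50 <= 18:35? ✓; end 09:45 > 13:05? ✗ → no.
G: start 11:40 <= 18:35? ✓; end 18:35 > 13:05? ✓ → yes.
K: start 06:00 <= 18:35? ✓; end 07:00 > 13:05? ✗ → no.
P: start 07:50 <= 18:35? ✓; end 11:55 > 13:05? ✗ → no.
Q: start 17:50 <= 18:35? ✓; end 22:35 > 13:05? ✓ → yes.
Z: start 14:35 <= 18:35? ✓; end 17:30 > 13:05? ✓ → yes.
Result: A, C, G, Q, Z.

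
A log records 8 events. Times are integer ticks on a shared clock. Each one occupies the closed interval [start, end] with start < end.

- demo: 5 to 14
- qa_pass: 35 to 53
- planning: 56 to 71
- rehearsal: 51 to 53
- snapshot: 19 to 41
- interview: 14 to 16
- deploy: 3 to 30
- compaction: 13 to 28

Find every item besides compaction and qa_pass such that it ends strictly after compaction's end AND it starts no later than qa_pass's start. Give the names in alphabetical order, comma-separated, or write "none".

Conditions: its end is strictly after compaction's end (X.end > 28) AND its start is no later than qa_pass's start (X.start <= 35).
demo: end 14 > 28? ✗; start 5 <= 35? ✓ → no.
deploy: end 30 > 28? ✓; start 3 <= 35? ✓ → yes.
interview: end 16 > 28? ✗; start 14 <= 35? ✓ → no.
planning: end 71 > 28? ✓; start 56 <= 35? ✗ → no.
rehearsal: end 53 > 28? ✓; start 51 <= 35? ✗ → no.
snapshot: end 41 > 28? ✓; start 19 <= 35? ✓ → yes.
Result: deploy, snapshot.

deploy, snapshot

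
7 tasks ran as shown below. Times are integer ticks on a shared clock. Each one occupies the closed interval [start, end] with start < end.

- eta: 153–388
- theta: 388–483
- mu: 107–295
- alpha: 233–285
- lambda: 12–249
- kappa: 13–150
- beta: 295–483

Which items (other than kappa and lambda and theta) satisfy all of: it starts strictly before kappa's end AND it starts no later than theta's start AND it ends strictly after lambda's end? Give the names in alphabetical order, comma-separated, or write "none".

Conditions: its start is strictly before kappa's end (X.start < 150) AND its start is no later than theta's start (X.start <= 388) AND its end is strictly after lambda's end (X.end > 249).
alpha: start 233 < 150? ✗; start 233 <= 388? ✓; end 285 > 249? ✓ → no.
beta: start 295 < 150? ✗; start 295 <= 388? ✓; end 483 > 249? ✓ → no.
eta: start 153 < 150? ✗; start 153 <= 388? ✓; end 388 > 249? ✓ → no.
mu: start 107 < 150? ✓; start 107 <= 388? ✓; end 295 > 249? ✓ → yes.
Result: mu.

mu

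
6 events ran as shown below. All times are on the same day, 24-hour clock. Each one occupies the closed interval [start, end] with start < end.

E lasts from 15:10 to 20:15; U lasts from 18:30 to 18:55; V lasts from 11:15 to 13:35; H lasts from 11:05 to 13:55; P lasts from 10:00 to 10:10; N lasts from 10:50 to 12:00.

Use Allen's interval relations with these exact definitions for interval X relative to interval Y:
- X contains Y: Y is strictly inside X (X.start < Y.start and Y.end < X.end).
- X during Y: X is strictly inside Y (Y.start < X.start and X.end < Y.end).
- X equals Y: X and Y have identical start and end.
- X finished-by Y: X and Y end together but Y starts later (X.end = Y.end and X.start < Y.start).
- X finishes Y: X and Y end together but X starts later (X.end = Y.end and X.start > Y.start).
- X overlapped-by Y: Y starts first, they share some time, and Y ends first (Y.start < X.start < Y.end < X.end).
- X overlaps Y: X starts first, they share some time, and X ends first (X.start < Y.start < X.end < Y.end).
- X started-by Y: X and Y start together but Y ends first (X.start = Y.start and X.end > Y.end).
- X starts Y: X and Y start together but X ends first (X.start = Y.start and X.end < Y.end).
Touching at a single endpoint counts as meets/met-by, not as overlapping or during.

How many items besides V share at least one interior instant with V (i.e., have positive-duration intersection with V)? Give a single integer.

2

Target V = [11:15, 13:35].
E [15:10, 20:15] → after → no.
H [11:05, 13:55] → contains → counts.
N [10:50, 12:00] → overlaps → counts.
P [10:00, 10:10] → before → no.
U [18:30, 18:55] → after → no.
Total: 2.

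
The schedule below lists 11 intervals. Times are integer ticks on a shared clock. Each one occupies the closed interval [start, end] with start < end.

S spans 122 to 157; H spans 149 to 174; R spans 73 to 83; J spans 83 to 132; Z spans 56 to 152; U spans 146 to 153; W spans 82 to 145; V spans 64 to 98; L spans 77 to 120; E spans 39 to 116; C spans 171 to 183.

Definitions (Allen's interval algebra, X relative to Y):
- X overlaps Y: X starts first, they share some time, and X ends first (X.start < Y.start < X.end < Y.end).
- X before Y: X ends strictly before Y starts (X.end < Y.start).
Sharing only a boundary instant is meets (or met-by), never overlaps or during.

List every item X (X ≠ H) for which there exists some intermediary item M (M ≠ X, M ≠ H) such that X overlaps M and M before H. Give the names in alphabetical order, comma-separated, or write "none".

Target H = [149, 174].
Intermediaries M with M before H: E, J, L, R, V, W.
Via E — items with X overlaps E: none.
Via J — items with X overlaps J: E, L, V.
Via L — items with X overlaps L: E, R, V.
Via R — items with X overlaps R: none.
Via V — items with X overlaps V: none.
Via W — items with X overlaps W: E, L, R, V.
Union: E, L, R, V.

E, L, R, V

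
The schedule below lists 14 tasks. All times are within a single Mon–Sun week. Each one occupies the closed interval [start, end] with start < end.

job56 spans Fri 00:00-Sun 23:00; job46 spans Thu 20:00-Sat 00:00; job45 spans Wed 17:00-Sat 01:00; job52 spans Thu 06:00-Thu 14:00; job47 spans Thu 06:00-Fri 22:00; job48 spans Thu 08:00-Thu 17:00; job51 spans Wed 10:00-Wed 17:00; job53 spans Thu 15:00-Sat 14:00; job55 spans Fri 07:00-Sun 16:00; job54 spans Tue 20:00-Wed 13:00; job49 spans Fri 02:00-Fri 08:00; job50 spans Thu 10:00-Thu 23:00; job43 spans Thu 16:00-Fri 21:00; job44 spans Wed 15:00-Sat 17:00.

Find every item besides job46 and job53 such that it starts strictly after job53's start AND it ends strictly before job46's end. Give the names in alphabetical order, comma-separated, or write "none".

job43, job49

Conditions: its start is strictly after job53's start (X.start > Thu 15:00) AND its end is strictly before job46's end (X.end < Sat 00:00).
job43: start Thu 16:00 > Thu 15:00? ✓; end Fri 21:00 < Sat 00:00? ✓ → yes.
job44: start Wed 15:00 > Thu 15:00? ✗; end Sat 17:00 < Sat 00:00? ✗ → no.
job45: start Wed 17:00 > Thu 15:00? ✗; end Sat 01:00 < Sat 00:00? ✗ → no.
job47: start Thu 06:00 > Thu 15:00? ✗; end Fri 22:00 < Sat 00:00? ✓ → no.
job48: start Thu 08:00 > Thu 15:00? ✗; end Thu 17:00 < Sat 00:00? ✓ → no.
job49: start Fri 02:00 > Thu 15:00? ✓; end Fri 08:00 < Sat 00:00? ✓ → yes.
job50: start Thu 10:00 > Thu 15:00? ✗; end Thu 23:00 < Sat 00:00? ✓ → no.
job51: start Wed 10:00 > Thu 15:00? ✗; end Wed 17:00 < Sat 00:00? ✓ → no.
job52: start Thu 06:00 > Thu 15:00? ✗; end Thu 14:00 < Sat 00:00? ✓ → no.
job54: start Tue 20:00 > Thu 15:00? ✗; end Wed 13:00 < Sat 00:00? ✓ → no.
job55: start Fri 07:00 > Thu 15:00? ✓; end Sun 16:00 < Sat 00:00? ✗ → no.
job56: start Fri 00:00 > Thu 15:00? ✓; end Sun 23:00 < Sat 00:00? ✗ → no.
Result: job43, job49.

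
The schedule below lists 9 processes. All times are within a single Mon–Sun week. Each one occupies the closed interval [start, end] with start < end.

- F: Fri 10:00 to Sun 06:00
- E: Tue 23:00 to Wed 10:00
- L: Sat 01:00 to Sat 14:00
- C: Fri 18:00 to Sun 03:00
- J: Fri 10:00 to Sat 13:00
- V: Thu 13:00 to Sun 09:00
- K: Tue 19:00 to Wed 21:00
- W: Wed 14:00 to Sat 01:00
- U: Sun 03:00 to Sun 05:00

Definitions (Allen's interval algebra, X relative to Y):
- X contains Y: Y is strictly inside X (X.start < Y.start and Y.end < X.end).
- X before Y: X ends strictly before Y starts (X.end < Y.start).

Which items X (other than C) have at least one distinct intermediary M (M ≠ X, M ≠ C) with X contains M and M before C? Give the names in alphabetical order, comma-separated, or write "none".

K

Target C = [Fri 18:00, Sun 03:00].
Intermediaries M with M before C: E, K.
Via E — items with X contains E: K.
Via K — items with X contains K: none.
Union: K.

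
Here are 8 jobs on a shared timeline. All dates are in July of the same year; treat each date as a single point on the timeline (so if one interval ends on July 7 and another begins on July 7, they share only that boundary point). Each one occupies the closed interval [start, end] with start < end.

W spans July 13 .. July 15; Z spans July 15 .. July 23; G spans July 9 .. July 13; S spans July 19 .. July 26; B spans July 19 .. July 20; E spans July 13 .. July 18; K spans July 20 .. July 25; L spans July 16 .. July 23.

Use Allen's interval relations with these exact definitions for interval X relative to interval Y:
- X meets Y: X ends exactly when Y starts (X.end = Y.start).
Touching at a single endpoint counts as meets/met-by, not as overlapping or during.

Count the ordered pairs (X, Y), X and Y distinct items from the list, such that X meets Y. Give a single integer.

Checking all 56 ordered pairs for relation 'meets'; matching pairs in alphabetical order:
(B, K): B meets K ✓
(G, E): G meets E ✓
(G, W): G meets W ✓
(W, Z): W meets Z ✓
Count: 4.

4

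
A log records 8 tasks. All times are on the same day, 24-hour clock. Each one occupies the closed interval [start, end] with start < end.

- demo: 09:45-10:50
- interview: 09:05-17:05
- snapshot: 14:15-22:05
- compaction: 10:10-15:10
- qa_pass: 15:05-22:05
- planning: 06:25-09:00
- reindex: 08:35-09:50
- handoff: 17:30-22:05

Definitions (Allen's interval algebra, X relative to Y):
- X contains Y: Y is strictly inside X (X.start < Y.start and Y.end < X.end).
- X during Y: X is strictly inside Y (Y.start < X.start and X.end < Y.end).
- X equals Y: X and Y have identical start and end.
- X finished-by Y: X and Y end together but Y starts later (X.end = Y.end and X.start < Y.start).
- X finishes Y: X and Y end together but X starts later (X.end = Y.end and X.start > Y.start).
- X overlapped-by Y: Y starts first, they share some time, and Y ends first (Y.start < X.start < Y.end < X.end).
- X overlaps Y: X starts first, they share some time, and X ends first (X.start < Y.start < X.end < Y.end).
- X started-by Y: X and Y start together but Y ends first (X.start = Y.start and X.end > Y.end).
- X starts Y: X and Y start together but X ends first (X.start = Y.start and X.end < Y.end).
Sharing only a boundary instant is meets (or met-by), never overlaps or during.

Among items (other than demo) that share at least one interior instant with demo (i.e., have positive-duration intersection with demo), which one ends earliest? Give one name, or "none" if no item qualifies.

reindex

Target demo = [09:45, 10:50].
compaction [10:10, 15:10] → overlapped-by → candidate.
handoff [17:30, 22:05] → after → excluded.
interview [09:05, 17:05] → contains → candidate.
planning [06:25, 09:00] → before → excluded.
qa_pass [15:05, 22:05] → after → excluded.
reindex [08:35, 09:50] → overlaps → candidate.
snapshot [14:15, 22:05] → after → excluded.
Among candidates, earliest end is 09:50 → reindex.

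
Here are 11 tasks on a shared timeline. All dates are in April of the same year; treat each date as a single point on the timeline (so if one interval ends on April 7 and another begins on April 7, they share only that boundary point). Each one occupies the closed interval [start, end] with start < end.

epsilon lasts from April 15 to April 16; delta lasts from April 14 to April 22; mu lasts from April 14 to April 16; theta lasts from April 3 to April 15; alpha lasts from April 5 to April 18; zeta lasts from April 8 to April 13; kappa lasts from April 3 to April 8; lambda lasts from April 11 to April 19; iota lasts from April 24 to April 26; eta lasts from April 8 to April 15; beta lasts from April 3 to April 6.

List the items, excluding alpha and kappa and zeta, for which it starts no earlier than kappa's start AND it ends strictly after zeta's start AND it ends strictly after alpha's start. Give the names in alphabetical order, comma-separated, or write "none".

delta, epsilon, eta, iota, lambda, mu, theta

Conditions: its start is no earlier than kappa's start (X.start >= April 3) AND its end is strictly after zeta's start (X.end > April 8) AND its end is strictly after alpha's start (X.end > April 5).
beta: start April 3 >= April 3? ✓; end April 6 > April 8? ✗; end April 6 > April 5? ✓ → no.
delta: start April 14 >= April 3? ✓; end April 22 > April 8? ✓; end April 22 > April 5? ✓ → yes.
epsilon: start April 15 >= April 3? ✓; end April 16 > April 8? ✓; end April 16 > April 5? ✓ → yes.
eta: start April 8 >= April 3? ✓; end April 15 > April 8? ✓; end April 15 > April 5? ✓ → yes.
iota: start April 24 >= April 3? ✓; end April 26 > April 8? ✓; end April 26 > April 5? ✓ → yes.
lambda: start April 11 >= April 3? ✓; end April 19 > April 8? ✓; end April 19 > April 5? ✓ → yes.
mu: start April 14 >= April 3? ✓; end April 16 > April 8? ✓; end April 16 > April 5? ✓ → yes.
theta: start April 3 >= April 3? ✓; end April 15 > April 8? ✓; end April 15 > April 5? ✓ → yes.
Result: delta, epsilon, eta, iota, lambda, mu, theta.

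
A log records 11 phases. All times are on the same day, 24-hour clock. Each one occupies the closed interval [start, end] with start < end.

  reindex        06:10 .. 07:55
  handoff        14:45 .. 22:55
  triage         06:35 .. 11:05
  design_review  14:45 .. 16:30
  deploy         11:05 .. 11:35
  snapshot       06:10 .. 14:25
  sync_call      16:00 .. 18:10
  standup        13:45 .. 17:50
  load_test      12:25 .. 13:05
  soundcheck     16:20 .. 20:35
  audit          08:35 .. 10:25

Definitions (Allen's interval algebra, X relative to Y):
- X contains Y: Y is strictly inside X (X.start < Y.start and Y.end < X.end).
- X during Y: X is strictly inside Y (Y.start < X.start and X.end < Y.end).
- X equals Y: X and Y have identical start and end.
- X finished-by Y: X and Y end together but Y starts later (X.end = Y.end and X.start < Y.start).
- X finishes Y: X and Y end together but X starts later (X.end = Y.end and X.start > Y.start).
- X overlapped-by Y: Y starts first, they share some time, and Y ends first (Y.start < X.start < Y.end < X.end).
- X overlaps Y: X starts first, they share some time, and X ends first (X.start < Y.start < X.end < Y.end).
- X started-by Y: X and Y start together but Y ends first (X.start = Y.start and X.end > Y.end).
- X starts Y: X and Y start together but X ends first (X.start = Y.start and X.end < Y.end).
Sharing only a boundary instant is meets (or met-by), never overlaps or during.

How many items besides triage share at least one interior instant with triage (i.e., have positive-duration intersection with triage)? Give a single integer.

Target triage = [06:35, 11:05].
audit [08:35, 10:25] → during → counts.
deploy [11:05, 11:35] → met-by → no.
design_review [14:45, 16:30] → after → no.
handoff [14:45, 22:55] → after → no.
load_test [12:25, 13:05] → after → no.
reindex [06:10, 07:55] → overlaps → counts.
snapshot [06:10, 14:25] → contains → counts.
soundcheck [16:20, 20:35] → after → no.
standup [13:45, 17:50] → after → no.
sync_call [16:00, 18:10] → after → no.
Total: 3.

3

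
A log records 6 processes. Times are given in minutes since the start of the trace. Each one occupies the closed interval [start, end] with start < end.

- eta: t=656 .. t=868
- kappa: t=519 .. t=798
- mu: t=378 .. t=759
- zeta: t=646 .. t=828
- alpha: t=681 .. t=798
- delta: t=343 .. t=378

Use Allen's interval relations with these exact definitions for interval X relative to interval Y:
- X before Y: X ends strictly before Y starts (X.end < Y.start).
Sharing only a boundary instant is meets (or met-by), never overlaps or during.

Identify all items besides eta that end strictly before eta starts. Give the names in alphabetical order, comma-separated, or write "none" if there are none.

delta

Target eta = [t=656, t=868].
alpha [t=681, t=798] → during → no.
delta [t=343, t=378] → before → yes.
kappa [t=519, t=798] → overlaps → no.
mu [t=378, t=759] → overlaps → no.
zeta [t=646, t=828] → overlaps → no.
Result: delta.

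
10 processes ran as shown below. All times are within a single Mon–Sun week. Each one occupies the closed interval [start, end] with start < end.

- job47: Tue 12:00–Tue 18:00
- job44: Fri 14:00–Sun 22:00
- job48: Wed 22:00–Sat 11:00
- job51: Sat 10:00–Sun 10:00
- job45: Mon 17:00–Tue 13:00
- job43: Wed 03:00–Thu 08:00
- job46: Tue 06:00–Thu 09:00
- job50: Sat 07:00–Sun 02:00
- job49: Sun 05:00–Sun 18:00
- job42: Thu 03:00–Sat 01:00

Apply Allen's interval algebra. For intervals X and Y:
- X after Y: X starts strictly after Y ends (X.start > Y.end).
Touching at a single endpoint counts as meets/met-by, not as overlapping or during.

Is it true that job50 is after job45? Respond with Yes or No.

Yes

job50 = [Sat 07:00, Sun 02:00], job45 = [Mon 17:00, Tue 13:00].
Actual relation of job50 to job45: after.
Asked whether 'after' holds → Yes.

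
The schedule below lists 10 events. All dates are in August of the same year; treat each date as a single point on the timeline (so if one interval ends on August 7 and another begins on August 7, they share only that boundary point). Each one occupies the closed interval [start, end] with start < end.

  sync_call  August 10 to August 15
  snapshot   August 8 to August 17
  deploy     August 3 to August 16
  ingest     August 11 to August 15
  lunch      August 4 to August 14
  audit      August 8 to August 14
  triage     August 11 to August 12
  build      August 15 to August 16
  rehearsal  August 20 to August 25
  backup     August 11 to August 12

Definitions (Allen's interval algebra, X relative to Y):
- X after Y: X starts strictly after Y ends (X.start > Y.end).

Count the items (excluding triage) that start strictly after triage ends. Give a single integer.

Target triage = [August 11, August 12].
audit [August 8, August 14] → contains → no.
backup [August 11, August 12] → equals → no.
build [August 15, August 16] → after → counts.
deploy [August 3, August 16] → contains → no.
ingest [August 11, August 15] → started-by → no.
lunch [August 4, August 14] → contains → no.
rehearsal [August 20, August 25] → after → counts.
snapshot [August 8, August 17] → contains → no.
sync_call [August 10, August 15] → contains → no.
Total: 2.

2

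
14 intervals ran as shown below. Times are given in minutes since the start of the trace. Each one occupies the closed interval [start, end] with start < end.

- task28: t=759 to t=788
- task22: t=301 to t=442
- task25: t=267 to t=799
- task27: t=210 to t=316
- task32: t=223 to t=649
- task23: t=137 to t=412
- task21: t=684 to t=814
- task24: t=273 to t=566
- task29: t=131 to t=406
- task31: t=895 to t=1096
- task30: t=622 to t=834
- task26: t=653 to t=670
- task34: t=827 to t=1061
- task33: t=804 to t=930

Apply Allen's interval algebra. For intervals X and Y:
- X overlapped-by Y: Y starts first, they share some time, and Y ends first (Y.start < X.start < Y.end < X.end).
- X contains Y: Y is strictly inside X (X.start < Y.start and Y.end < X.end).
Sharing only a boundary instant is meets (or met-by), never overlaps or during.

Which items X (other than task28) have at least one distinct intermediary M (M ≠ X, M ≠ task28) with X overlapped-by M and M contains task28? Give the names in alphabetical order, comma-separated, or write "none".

Target task28 = [t=759, t=788].
Intermediaries M with M contains task28: task21, task25, task30.
Via task21 — items with X overlapped-by task21: task33.
Via task25 — items with X overlapped-by task25: task21, task30.
Via task30 — items with X overlapped-by task30: task33, task34.
Union: task21, task30, task33, task34.

task21, task30, task33, task34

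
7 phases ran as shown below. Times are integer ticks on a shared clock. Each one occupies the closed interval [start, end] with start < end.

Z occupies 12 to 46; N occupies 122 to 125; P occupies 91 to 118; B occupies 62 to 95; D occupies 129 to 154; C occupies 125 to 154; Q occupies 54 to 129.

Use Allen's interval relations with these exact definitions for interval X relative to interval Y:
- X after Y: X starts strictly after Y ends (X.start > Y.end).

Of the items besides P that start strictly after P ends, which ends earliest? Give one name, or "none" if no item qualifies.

Target P = [91, 118].
B [62, 95] → overlaps → excluded.
C [125, 154] → after → candidate.
D [129, 154] → after → candidate.
N [122, 125] → after → candidate.
Q [54, 129] → contains → excluded.
Z [12, 46] → before → excluded.
Among candidates, earliest end is 125 → N.

N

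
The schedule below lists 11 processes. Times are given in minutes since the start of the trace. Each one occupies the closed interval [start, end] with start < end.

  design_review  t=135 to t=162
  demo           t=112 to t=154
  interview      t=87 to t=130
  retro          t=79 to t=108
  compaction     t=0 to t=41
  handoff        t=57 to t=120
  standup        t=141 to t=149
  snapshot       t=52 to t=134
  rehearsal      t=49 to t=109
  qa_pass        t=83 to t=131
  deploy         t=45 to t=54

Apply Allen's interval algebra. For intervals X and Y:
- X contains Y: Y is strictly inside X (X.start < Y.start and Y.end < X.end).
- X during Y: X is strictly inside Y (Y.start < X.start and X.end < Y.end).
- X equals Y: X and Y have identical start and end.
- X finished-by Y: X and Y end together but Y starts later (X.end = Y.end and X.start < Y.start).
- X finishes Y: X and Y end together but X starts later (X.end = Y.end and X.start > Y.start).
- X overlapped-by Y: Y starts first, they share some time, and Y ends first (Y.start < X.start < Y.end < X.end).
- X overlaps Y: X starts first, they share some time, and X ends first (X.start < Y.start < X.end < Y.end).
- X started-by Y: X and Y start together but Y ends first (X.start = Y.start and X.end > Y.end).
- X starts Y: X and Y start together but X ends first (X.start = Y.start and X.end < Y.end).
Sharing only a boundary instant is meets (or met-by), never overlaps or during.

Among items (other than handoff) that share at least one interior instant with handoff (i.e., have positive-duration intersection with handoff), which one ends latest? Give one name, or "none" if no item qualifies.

demo

Target handoff = [t=57, t=120].
compaction [t=0, t=41] → before → excluded.
demo [t=112, t=154] → overlapped-by → candidate.
deploy [t=45, t=54] → before → excluded.
design_review [t=135, t=162] → after → excluded.
interview [t=87, t=130] → overlapped-by → candidate.
qa_pass [t=83, t=131] → overlapped-by → candidate.
rehearsal [t=49, t=109] → overlaps → candidate.
retro [t=79, t=108] → during → candidate.
snapshot [t=52, t=134] → contains → candidate.
standup [t=141, t=149] → after → excluded.
Among candidates, latest end is t=154 → demo.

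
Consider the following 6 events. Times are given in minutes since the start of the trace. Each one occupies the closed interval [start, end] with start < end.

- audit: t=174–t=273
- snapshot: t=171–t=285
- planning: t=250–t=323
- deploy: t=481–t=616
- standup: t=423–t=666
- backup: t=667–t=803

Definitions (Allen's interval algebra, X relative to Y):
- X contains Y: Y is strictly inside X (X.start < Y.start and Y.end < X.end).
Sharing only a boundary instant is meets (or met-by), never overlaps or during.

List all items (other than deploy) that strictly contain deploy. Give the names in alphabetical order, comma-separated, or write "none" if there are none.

Target deploy = [t=481, t=616].
audit [t=174, t=273] → before → no.
backup [t=667, t=803] → after → no.
planning [t=250, t=323] → before → no.
snapshot [t=171, t=285] → before → no.
standup [t=423, t=666] → contains → yes.
Result: standup.

standup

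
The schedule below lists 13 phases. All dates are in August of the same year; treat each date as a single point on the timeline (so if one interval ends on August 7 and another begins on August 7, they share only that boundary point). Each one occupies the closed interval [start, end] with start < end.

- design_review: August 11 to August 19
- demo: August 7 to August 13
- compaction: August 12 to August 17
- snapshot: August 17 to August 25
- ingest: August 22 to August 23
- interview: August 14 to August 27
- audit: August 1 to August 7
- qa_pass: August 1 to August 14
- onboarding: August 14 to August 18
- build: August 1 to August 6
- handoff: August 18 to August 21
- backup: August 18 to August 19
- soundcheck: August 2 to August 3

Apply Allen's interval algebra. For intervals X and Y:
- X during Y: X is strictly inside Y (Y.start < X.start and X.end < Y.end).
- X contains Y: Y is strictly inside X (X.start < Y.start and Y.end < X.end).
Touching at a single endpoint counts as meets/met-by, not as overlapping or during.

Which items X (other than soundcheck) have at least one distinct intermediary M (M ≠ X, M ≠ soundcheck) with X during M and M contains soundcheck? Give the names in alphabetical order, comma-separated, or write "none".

Target soundcheck = [August 2, August 3].
Intermediaries M with M contains soundcheck: audit, build, qa_pass.
Via audit — items with X during audit: none.
Via build — items with X during build: none.
Via qa_pass — items with X during qa_pass: demo.
Union: demo.

demo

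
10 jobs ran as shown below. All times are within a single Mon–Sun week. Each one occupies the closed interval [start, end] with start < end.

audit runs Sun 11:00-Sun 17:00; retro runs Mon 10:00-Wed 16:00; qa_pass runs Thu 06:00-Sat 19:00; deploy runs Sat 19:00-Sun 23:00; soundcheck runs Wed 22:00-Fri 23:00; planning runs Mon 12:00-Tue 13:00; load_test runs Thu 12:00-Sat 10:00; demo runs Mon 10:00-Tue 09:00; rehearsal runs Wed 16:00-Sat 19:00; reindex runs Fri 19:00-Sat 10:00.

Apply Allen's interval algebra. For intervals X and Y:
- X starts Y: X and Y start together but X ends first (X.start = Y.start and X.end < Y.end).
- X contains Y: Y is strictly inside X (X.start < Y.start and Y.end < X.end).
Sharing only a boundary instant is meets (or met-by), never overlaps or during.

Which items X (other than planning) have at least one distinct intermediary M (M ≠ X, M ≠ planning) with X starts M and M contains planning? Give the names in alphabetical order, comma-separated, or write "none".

Target planning = [Mon 12:00, Tue 13:00].
Intermediaries M with M contains planning: retro.
Via retro — items with X starts retro: demo.
Union: demo.

demo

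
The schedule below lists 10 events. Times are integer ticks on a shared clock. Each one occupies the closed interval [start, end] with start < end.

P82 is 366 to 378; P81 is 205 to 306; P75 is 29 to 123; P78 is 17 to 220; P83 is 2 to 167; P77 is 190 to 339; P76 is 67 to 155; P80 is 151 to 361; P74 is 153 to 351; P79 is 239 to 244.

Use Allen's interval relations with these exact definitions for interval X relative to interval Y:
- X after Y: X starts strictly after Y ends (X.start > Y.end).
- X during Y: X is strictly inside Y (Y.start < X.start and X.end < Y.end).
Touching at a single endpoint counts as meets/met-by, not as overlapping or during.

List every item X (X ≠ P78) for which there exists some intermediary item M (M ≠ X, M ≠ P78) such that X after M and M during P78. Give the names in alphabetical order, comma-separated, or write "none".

P74, P77, P79, P80, P81, P82

Target P78 = [17, 220].
Intermediaries M with M during P78: P75, P76.
Via P75 — items with X after P75: P74, P77, P79, P80, P81, P82.
Via P76 — items with X after P76: P77, P79, P81, P82.
Union: P74, P77, P79, P80, P81, P82.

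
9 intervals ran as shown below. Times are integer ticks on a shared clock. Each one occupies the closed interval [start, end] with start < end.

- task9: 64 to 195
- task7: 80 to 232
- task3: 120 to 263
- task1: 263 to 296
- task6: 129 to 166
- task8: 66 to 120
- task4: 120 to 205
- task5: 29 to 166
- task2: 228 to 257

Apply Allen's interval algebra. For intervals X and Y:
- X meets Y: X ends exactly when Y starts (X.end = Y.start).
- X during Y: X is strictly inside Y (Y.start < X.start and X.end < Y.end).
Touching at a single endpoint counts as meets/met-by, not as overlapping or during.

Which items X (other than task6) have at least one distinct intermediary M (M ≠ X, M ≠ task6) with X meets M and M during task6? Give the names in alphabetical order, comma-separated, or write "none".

Target task6 = [129, 166].
Intermediaries M with M during task6: none.
Union: none.

none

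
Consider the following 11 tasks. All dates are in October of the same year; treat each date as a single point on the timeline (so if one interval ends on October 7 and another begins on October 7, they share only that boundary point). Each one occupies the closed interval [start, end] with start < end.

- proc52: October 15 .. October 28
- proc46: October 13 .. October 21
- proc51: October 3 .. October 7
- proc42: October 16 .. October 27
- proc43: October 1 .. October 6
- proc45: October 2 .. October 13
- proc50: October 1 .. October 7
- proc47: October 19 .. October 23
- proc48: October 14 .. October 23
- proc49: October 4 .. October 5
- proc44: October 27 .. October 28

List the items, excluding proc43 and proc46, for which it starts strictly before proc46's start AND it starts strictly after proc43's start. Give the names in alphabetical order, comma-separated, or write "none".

proc45, proc49, proc51

Conditions: its start is strictly before proc46's start (X.start < October 13) AND its start is strictly after proc43's start (X.start > October 1).
proc42: start October 16 < October 13? ✗; start October 16 > October 1? ✓ → no.
proc44: start October 27 < October 13? ✗; start October 27 > October 1? ✓ → no.
proc45: start October 2 < October 13? ✓; start October 2 > October 1? ✓ → yes.
proc47: start October 19 < October 13? ✗; start October 19 > October 1? ✓ → no.
proc48: start October 14 < October 13? ✗; start October 14 > October 1? ✓ → no.
proc49: start October 4 < October 13? ✓; start October 4 > October 1? ✓ → yes.
proc50: start October 1 < October 13? ✓; start October 1 > October 1? ✗ → no.
proc51: start October 3 < October 13? ✓; start October 3 > October 1? ✓ → yes.
proc52: start October 15 < October 13? ✗; start October 15 > October 1? ✓ → no.
Result: proc45, proc49, proc51.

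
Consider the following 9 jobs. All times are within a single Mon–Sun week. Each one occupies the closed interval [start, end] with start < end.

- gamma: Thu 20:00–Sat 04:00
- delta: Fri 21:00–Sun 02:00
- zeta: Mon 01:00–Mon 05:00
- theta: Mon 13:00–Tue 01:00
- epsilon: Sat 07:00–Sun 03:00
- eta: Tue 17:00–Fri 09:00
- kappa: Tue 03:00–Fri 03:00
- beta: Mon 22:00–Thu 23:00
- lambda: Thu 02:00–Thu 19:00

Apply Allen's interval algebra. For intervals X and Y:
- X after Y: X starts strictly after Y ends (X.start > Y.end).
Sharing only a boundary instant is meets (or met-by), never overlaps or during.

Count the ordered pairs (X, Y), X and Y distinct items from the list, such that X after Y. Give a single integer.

Checking all 72 ordered pairs for relation 'after'; matching pairs in alphabetical order:
(beta, zeta): beta after zeta ✓
(delta, beta): delta after beta ✓
(delta, eta): delta after eta ✓
(delta, kappa): delta after kappa ✓
(delta, lambda): delta after lambda ✓
(delta, theta): delta after theta ✓
(delta, zeta): delta after zeta ✓
(epsilon, beta): epsilon after beta ✓
(epsilon, eta): epsilon after eta ✓
(epsilon, gamma): epsilon after gamma ✓
(epsilon, kappa): epsilon after kappa ✓
(epsilon, lambda): epsilon after lambda ✓
(epsilon, theta): epsilon after theta ✓
(epsilon, zeta): epsilon after zeta ✓
(eta, theta): eta after theta ✓
(eta, zeta): eta after zeta ✓
(gamma, lambda): gamma after lambda ✓
(gamma, theta): gamma after theta ✓
(gamma, zeta): gamma after zeta ✓
(kappa, theta): kappa after theta ✓
(kappa, zeta): kappa after zeta ✓
(lambda, theta): lambda after theta ✓
(lambda, zeta): lambda after zeta ✓
(theta, zeta): theta after zeta ✓
Count: 24.

24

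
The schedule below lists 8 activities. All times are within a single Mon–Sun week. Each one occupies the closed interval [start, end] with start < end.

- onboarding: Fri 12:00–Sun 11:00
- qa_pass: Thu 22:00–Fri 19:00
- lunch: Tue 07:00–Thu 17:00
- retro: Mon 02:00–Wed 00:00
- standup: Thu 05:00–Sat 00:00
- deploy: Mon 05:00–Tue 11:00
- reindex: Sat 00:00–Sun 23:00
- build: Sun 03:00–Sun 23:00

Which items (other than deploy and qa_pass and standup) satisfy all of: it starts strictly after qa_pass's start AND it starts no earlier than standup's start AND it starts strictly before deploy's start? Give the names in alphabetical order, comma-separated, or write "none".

Conditions: its start is strictly after qa_pass's start (X.start > Thu 22:00) AND its start is no earlier than standup's start (X.start >= Thu 05:00) AND its start is strictly before deploy's start (X.start < Mon 05:00).
build: start Sun 03:00 > Thu 22:00? ✓; start Sun 03:00 >= Thu 05:00? ✓; start Sun 03:00 < Mon 05:00? ✗ → no.
lunch: start Tue 07:00 > Thu 22:00? ✗; start Tue 07:00 >= Thu 05:00? ✗; start Tue 07:00 < Mon 05:00? ✗ → no.
onboarding: start Fri 12:00 > Thu 22:00? ✓; start Fri 12:00 >= Thu 05:00? ✓; start Fri 12:00 < Mon 05:00? ✗ → no.
reindex: start Sat 00:00 > Thu 22:00? ✓; start Sat 00:00 >= Thu 05:00? ✓; start Sat 00:00 < Mon 05:00? ✗ → no.
retro: start Mon 02:00 > Thu 22:00? ✗; start Mon 02:00 >= Thu 05:00? ✗; start Mon 02:00 < Mon 05:00? ✓ → no.
Result: none.

none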